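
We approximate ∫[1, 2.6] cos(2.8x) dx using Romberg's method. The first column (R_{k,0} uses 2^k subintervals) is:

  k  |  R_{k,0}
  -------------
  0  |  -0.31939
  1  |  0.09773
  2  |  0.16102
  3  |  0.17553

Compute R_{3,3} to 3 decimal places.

Richardson extrapolation on the trapezoidal column (denominator 4−1=3):
R_{1,1} = (4·0.09773 − (-0.31939)) / 3 = 0.23677
R_{2,1} = 0.16102 + (0.16102 − 0.09773)/3 = 0.18212
R_{3,1} = (4·0.17553 − 0.16102) / 3 = 0.18037
R_{2,2} = (16·0.18212 − 0.23677) / 15 = 0.17848
R_{3,2} = (16·0.18037 − 0.18212) / 15 = 0.18025
R_{3,3} = 0.18025 + (0.18025 − 0.17848)/63 = 0.18028

0.180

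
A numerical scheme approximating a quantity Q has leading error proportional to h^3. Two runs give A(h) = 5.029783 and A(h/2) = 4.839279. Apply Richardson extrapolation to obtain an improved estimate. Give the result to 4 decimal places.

Extrapolated value = (8·A(h/2) − A(h)) / (8 − 1)
= (8·4.839279 − 5.029783) / 7
= 33.684449 / 7 = 4.812064

4.8121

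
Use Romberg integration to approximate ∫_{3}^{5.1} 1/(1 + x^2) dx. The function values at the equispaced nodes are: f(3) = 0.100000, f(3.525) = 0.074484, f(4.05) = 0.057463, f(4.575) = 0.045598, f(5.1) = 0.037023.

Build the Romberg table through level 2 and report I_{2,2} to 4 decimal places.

I_{0,0} (trapezoid, 1 panel, h=2.1000): 0.143874
I_{1,0} (trapezoid, 2 panels, h=1.0500): 0.132273
I_{2,0} (trapezoid, 4 panels, h=0.5250): 0.129180
I_{1,1} = 0.132273 + (0.132273 − 0.143874)/3 = 0.128406
I_{2,1} = 0.129180 + (0.129180 − 0.132273)/3 = 0.128149
I_{2,2} = 0.128149 + (0.128149 − 0.128406)/15 = 0.128132

0.1281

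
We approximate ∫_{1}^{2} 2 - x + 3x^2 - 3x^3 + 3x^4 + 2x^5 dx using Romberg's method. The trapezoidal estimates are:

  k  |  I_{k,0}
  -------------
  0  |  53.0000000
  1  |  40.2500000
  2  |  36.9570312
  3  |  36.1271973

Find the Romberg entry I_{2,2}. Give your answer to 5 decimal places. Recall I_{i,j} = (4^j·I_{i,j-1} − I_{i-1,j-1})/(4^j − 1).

Richardson extrapolation on the trapezoidal column (denominator 4−1=3):
I_{1,1} = 40.2500000 + (40.2500000 − 53.0000000)/3 = 36.0000000
I_{2,1} = 36.9570312 + (36.9570312 − 40.2500000)/3 = 35.8593749
I_{2,2} = 35.8593749 + (35.8593749 − 36.0000000)/15 = 35.8499999

35.85000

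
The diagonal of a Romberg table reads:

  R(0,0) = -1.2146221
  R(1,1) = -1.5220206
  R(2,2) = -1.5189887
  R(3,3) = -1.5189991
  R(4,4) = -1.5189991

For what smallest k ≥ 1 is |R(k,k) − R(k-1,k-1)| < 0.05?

k = 2

|R(1,1) − R(0,0)| = 0.3073985 ≥ 0.05
|R(2,2) − R(1,1)| = 0.0030319 < 0.05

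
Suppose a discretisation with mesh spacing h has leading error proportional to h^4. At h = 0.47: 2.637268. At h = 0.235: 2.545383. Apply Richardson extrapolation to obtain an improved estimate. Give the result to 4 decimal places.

2.5393

The leading error scales as h^4; refining by a factor of 2 reduces it by 2^4 = 16.
Extrapolated value = (16·A(h/2) − A(h)) / (16 − 1)
= (16·2.545383 − 2.637268) / 15
= 38.088860 / 15 = 2.539257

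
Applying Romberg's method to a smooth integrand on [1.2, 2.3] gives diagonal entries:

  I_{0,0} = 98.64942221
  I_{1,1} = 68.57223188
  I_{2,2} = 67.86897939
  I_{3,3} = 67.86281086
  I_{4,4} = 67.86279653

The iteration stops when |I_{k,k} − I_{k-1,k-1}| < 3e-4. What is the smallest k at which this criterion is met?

|I_{1,1} − I_{0,0}| = 30.07719033 ≥ 3e-4
|I_{2,2} − I_{1,1}| = 0.70325249 ≥ 3e-4
|I_{3,3} − I_{2,2}| = 0.00616853 ≥ 3e-4
|I_{4,4} − I_{3,3}| = 0.00001433 < 3e-4

k = 4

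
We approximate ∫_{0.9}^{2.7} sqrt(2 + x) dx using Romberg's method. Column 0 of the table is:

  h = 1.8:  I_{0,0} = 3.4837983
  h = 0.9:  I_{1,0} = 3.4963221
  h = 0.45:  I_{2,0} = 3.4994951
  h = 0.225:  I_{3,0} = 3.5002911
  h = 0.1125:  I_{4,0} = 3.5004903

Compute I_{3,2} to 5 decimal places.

3.50056

Richardson extrapolation on the trapezoidal column (denominator 4−1=3):
I_{2,1} = 3.4994951 + (3.4994951 − 3.4963221)/3 = 3.5005528
I_{3,1} = (4·3.5002911 − 3.4994951) / 3 = 3.5005564
I_{3,2} = (16·3.5005564 − 3.5005528) / 15 = 3.5005566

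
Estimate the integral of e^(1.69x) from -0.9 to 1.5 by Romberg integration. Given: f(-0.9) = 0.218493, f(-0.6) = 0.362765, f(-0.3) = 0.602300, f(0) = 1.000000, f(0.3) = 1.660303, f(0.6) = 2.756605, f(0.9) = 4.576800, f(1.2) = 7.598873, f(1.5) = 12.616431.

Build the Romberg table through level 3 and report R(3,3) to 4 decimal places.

7.3361

R(0,0) (trapezoid, 1 panel, h=2.4000): 15.401909
R(1,0) (trapezoid, 2 panels, h=1.2000): 9.693318
R(2,0) (trapezoid, 4 panels, h=0.6000): 7.954119
R(3,0) (trapezoid, 8 panels, h=0.3000): 7.492532
R(1,1) = 9.693318 + (9.693318 − 15.401909)/3 = 7.790454
R(2,1) = 7.954119 + (7.954119 − 9.693318)/3 = 7.374386
R(3,1) = 7.492532 + (7.492532 − 7.954119)/3 = 7.338670
R(2,2) = 7.374386 + (7.374386 − 7.790454)/15 = 7.346648
R(3,2) = 7.338670 + (7.338670 − 7.374386)/15 = 7.336289
R(3,3) = 7.336289 + (7.336289 − 7.346648)/63 = 7.336125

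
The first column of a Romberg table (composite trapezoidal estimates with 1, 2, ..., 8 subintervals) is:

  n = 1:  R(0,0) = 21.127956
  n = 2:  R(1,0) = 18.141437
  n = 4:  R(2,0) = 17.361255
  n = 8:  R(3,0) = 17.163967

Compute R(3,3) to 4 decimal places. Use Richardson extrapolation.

Richardson extrapolation on the trapezoidal column (denominator 4−1=3):
R(1,1) = 18.141437 + (18.141437 − 21.127956)/3 = 17.145931
R(2,1) = (4·17.361255 − 18.141437) / 3 = 17.101194
R(3,1) = (4·17.163967 − 17.361255) / 3 = 17.098204
R(2,2) = 17.101194 + (17.101194 − 17.145931)/15 = 17.098212
R(3,2) = (16·17.098204 − 17.101194) / 15 = 17.098005
R(3,3) = 17.098005 + (17.098005 − 17.098212)/63 = 17.098002

17.0980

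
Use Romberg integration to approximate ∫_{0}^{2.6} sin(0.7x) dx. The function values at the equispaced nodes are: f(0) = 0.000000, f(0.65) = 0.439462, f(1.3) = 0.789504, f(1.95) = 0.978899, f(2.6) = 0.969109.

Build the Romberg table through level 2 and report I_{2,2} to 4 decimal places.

I_{0,0} (trapezoid, 1 panel, h=2.6000): 1.259842
I_{1,0} (trapezoid, 2 panels, h=1.3000): 1.656276
I_{2,0} (trapezoid, 4 panels, h=0.6500): 1.750073
I_{1,1} = 1.656276 + (1.656276 − 1.259842)/3 = 1.788421
I_{2,1} = 1.750073 + (1.750073 − 1.656276)/3 = 1.781339
I_{2,2} = 1.781339 + (1.781339 − 1.788421)/15 = 1.780867

1.7809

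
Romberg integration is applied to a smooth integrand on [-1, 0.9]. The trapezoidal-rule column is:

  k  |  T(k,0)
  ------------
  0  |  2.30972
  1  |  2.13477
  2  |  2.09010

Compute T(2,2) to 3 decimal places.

2.075

Richardson extrapolation on the trapezoidal column (denominator 4−1=3):
T(1,1) = (4·2.13477 − 2.30972) / 3 = 2.07645
T(2,1) = (4·2.09010 − 2.13477) / 3 = 2.07521
T(2,2) = 2.07521 + (2.07521 − 2.07645)/15 = 2.07513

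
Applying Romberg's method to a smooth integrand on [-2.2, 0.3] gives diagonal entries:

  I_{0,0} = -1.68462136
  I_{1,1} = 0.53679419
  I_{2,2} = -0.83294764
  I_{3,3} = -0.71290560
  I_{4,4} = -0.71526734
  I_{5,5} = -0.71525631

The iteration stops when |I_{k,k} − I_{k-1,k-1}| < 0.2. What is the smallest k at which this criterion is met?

k = 3

|I_{1,1} − I_{0,0}| = 2.22141555 ≥ 0.2
|I_{2,2} − I_{1,1}| = 1.36974183 ≥ 0.2
|I_{3,3} − I_{2,2}| = 0.12004204 < 0.2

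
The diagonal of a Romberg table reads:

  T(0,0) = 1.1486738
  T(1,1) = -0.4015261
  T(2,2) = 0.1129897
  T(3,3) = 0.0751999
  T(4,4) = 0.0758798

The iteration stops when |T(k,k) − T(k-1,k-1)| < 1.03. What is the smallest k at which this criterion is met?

k = 2

|T(1,1) − T(0,0)| = 1.5501999 ≥ 1.03
|T(2,2) − T(1,1)| = 0.5145158 < 1.03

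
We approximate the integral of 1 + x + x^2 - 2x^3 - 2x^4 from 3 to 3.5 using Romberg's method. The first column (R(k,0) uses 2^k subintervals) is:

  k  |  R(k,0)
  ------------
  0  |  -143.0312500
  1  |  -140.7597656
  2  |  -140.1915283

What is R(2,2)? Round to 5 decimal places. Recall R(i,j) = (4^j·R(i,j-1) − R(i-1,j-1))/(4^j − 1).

-140.00208

Richardson extrapolation on the trapezoidal column (denominator 4−1=3):
R(1,1) = (4·(-140.7597656) − (-143.0312500)) / 3 = -140.0026041
R(2,1) = (4·(-140.1915283) − (-140.7597656)) / 3 = -140.0021159
R(2,2) = -140.0021159 + (-140.0021159 − (-140.0026041))/15 = -140.0020834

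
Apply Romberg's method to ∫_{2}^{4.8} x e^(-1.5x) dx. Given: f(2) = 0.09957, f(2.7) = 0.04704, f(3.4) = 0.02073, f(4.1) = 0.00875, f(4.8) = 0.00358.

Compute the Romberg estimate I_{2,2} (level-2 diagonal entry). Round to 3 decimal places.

I_{0,0} (trapezoid, 1 panel, h=2.8000): 0.14441
I_{1,0} (trapezoid, 2 panels, h=1.4000): 0.10123
I_{2,0} (trapezoid, 4 panels, h=0.7000): 0.08967
I_{1,1} = 0.10123 + (0.10123 − 0.14441)/3 = 0.08684
I_{2,1} = 0.08967 + (0.08967 − 0.10123)/3 = 0.08582
I_{2,2} = 0.08582 + (0.08582 − 0.08684)/15 = 0.08575

0.086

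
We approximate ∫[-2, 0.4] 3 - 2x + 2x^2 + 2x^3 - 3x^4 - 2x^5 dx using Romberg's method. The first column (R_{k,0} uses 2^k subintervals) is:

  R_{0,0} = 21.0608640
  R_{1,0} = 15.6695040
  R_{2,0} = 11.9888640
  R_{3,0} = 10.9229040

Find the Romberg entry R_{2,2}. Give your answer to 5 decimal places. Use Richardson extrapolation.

Richardson extrapolation on the trapezoidal column (denominator 4−1=3):
R_{1,1} = 15.6695040 + (15.6695040 − 21.0608640)/3 = 13.8723840
R_{2,1} = (4·11.9888640 − 15.6695040) / 3 = 10.7619840
R_{2,2} = (16·10.7619840 − 13.8723840) / 15 = 10.5546240

10.55462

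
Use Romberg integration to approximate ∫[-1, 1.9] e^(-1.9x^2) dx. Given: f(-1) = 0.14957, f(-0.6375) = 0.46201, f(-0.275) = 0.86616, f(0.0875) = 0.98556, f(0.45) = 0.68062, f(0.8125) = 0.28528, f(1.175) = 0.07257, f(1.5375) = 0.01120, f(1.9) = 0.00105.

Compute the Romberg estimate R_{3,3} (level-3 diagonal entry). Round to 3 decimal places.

1.251

R_{0,0} (trapezoid, 1 panel, h=2.9000): 0.21840
R_{1,0} (trapezoid, 2 panels, h=1.4500): 1.09610
R_{2,0} (trapezoid, 4 panels, h=0.7250): 1.22863
R_{3,0} (trapezoid, 8 panels, h=0.3625): 1.24653
R_{1,1} = 1.09610 + (1.09610 − 0.21840)/3 = 1.38867
R_{2,1} = 1.22863 + (1.22863 − 1.09610)/3 = 1.27281
R_{3,1} = 1.24653 + (1.24653 − 1.22863)/3 = 1.25250
R_{2,2} = 1.27281 + (1.27281 − 1.38867)/15 = 1.26509
R_{3,2} = 1.25250 + (1.25250 − 1.27281)/15 = 1.25115
R_{3,3} = 1.25115 + (1.25115 − 1.26509)/63 = 1.25093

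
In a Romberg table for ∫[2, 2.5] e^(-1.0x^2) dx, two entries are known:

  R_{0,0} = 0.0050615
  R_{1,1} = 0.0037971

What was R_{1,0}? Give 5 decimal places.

0.00411

From R_{1,1} = (4·R_{1,0} − R_{0,0})/3, solve for R_{1,0}:
4·R_{1,0} = 3·0.0037971 + 0.0050615 = 0.0164528
R_{1,0} = 0.0041132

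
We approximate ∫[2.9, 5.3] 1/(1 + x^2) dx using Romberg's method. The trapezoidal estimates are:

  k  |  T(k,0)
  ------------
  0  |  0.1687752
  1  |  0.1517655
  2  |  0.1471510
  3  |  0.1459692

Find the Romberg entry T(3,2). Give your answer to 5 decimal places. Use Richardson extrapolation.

0.14557

T(2,1) = 0.1471510 + (0.1471510 − 0.1517655)/3 = 0.1456128
T(3,1) = (4·0.1459692 − 0.1471510) / 3 = 0.1455753
T(3,2) = (16·0.1455753 − 0.1456128) / 15 = 0.1455728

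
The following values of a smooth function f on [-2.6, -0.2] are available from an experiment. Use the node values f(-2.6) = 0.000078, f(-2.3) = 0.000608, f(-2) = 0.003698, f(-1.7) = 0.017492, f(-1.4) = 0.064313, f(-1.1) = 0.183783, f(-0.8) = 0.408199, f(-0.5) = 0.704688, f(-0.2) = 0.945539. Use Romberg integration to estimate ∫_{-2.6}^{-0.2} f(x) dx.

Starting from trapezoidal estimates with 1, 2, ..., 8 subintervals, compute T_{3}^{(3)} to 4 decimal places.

0.5530

T_{0}^{(0)} (trapezoid, 1 panel, h=2.4000): 1.134740
T_{1}^{(0)} (trapezoid, 2 panels, h=1.2000): 0.644546
T_{2}^{(0)} (trapezoid, 4 panels, h=0.6000): 0.569411
T_{3}^{(0)} (trapezoid, 8 panels, h=0.3000): 0.556677
T_{1}^{(1)} = 0.644546 + (0.644546 − 1.134740)/3 = 0.481148
T_{2}^{(1)} = 0.569411 + (0.569411 − 0.644546)/3 = 0.544366
T_{3}^{(1)} = 0.556677 + (0.556677 − 0.569411)/3 = 0.552432
T_{2}^{(2)} = 0.544366 + (0.544366 − 0.481148)/15 = 0.548581
T_{3}^{(2)} = 0.552432 + (0.552432 − 0.544366)/15 = 0.552970
T_{3}^{(3)} = 0.552970 + (0.552970 − 0.548581)/63 = 0.553040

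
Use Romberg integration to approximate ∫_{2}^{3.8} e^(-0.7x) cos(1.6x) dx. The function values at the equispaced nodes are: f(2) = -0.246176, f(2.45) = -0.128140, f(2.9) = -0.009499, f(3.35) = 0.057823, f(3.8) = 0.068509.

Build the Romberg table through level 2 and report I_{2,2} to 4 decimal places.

I_{0,0} (trapezoid, 1 panel, h=1.8000): -0.159900
I_{1,0} (trapezoid, 2 panels, h=0.9000): -0.088499
I_{2,0} (trapezoid, 4 panels, h=0.4500): -0.075892
I_{1,1} = -0.088499 + (-0.088499 − (-0.159900))/3 = -0.064699
I_{2,1} = -0.075892 + (-0.075892 − (-0.088499))/3 = -0.071690
I_{2,2} = -0.071690 + (-0.071690 − (-0.064699))/15 = -0.072156

-0.0722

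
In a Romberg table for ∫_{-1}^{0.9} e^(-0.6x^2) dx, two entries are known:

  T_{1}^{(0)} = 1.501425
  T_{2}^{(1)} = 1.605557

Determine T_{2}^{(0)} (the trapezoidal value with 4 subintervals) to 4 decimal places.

From T_{2}^{(1)} = (4·T_{2}^{(0)} − T_{1}^{(0)})/3, solve for T_{2}^{(0)}:
4·T_{2}^{(0)} = 3·1.605557 + 1.501425 = 6.318096
T_{2}^{(0)} = 1.579524

1.5795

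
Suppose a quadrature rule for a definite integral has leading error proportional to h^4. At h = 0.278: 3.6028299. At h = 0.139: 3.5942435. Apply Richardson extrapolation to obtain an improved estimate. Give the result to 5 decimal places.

The leading error scales as h^4; refining by a factor of 2 reduces it by 2^4 = 16.
Extrapolated value = (16·A(h/2) − A(h)) / (16 − 1)
= (16·3.5942435 − 3.6028299) / 15
= 53.9050661 / 15 = 3.5936711

3.59367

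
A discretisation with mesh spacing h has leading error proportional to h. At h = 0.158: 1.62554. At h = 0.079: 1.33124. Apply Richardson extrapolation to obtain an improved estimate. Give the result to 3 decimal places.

Extrapolated value = (2·A(h/2) − A(h)) / (2 − 1)
= (2·1.33124 − 1.62554) / 1
= 1.03694 / 1 = 1.03694

1.037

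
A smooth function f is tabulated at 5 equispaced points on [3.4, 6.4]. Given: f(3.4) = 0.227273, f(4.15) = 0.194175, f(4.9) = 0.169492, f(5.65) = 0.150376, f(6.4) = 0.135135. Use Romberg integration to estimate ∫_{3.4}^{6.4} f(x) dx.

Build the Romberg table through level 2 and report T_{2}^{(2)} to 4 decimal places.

0.5199

T_{0}^{(0)} (trapezoid, 1 panel, h=3.0000): 0.543612
T_{1}^{(0)} (trapezoid, 2 panels, h=1.5000): 0.526044
T_{2}^{(0)} (trapezoid, 4 panels, h=0.7500): 0.521435
T_{1}^{(1)} = 0.526044 + (0.526044 − 0.543612)/3 = 0.520188
T_{2}^{(1)} = 0.521435 + (0.521435 − 0.526044)/3 = 0.519899
T_{2}^{(2)} = 0.519899 + (0.519899 − 0.520188)/15 = 0.519880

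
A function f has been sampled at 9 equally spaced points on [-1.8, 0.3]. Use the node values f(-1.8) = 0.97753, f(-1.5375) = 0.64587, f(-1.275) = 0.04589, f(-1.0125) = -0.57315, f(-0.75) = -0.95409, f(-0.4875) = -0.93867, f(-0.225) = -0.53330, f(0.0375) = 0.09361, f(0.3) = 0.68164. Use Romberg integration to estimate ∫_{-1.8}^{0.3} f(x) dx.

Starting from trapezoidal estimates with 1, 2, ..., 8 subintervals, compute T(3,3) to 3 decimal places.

-0.377

T(0,0) (trapezoid, 1 panel, h=2.1000): 1.74213
T(1,0) (trapezoid, 2 panels, h=1.0500): -0.13073
T(2,0) (trapezoid, 4 panels, h=0.5250): -0.32126
T(3,0) (trapezoid, 8 panels, h=0.2625): -0.36337
T(1,1) = -0.13073 + (-0.13073 − 1.74213)/3 = -0.75502
T(2,1) = -0.32126 + (-0.32126 − (-0.13073))/3 = -0.38477
T(3,1) = -0.36337 + (-0.36337 − (-0.32126))/3 = -0.37741
T(2,2) = -0.38477 + (-0.38477 − (-0.75502))/15 = -0.36009
T(3,2) = -0.37741 + (-0.37741 − (-0.38477))/15 = -0.37692
T(3,3) = -0.37692 + (-0.37692 − (-0.36009))/63 = -0.37719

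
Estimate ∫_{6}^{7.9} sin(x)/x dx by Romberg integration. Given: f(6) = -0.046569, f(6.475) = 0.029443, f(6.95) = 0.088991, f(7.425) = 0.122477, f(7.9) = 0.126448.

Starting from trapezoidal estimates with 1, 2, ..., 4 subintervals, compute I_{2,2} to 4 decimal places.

I_{0,0} (trapezoid, 1 panel, h=1.9000): 0.075885
I_{1,0} (trapezoid, 2 panels, h=0.9500): 0.122484
I_{2,0} (trapezoid, 4 panels, h=0.4750): 0.133404
I_{1,1} = 0.122484 + (0.122484 − 0.075885)/3 = 0.138017
I_{2,1} = 0.133404 + (0.133404 − 0.122484)/3 = 0.137044
I_{2,2} = 0.137044 + (0.137044 − 0.138017)/15 = 0.136979

0.1370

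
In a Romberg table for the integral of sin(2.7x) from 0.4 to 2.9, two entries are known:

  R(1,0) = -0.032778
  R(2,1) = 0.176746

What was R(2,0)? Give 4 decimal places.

From R(2,1) = (4·R(2,0) − R(1,0))/3, solve for R(2,0):
4·R(2,0) = 3·0.176746 + (-0.032778) = 0.497460
R(2,0) = 0.124365

0.1244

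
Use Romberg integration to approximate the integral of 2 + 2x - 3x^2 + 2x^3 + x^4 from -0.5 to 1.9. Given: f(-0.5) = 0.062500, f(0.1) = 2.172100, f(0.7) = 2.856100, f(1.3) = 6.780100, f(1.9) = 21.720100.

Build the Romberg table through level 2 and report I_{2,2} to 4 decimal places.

I_{0,0} (trapezoid, 1 panel, h=2.4000): 26.139120
I_{1,0} (trapezoid, 2 panels, h=1.2000): 16.496880
I_{2,0} (trapezoid, 4 panels, h=0.6000): 13.619760
I_{1,1} = 16.496880 + (16.496880 − 26.139120)/3 = 13.282800
I_{2,1} = 13.619760 + (13.619760 − 16.496880)/3 = 12.660720
I_{2,2} = 12.660720 + (12.660720 − 13.282800)/15 = 12.619248

12.6192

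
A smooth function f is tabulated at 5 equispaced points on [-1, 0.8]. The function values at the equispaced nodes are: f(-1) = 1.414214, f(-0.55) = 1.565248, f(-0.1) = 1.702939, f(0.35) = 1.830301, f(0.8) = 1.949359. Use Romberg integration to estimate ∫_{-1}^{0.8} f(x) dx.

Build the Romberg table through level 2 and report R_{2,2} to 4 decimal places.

R_{0,0} (trapezoid, 1 panel, h=1.8000): 3.027216
R_{1,0} (trapezoid, 2 panels, h=0.9000): 3.046253
R_{2,0} (trapezoid, 4 panels, h=0.4500): 3.051124
R_{1,1} = 3.046253 + (3.046253 − 3.027216)/3 = 3.052599
R_{2,1} = 3.051124 + (3.051124 − 3.046253)/3 = 3.052748
R_{2,2} = 3.052748 + (3.052748 − 3.052599)/15 = 3.052758

3.0528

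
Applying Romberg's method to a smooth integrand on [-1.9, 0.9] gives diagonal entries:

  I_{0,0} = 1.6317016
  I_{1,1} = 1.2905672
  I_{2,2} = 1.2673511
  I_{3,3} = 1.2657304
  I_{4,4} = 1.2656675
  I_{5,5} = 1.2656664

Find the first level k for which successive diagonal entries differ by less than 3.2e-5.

k = 5

|I_{1,1} − I_{0,0}| = 0.3411344 ≥ 3.2e-5
|I_{2,2} − I_{1,1}| = 0.0232161 ≥ 3.2e-5
|I_{3,3} − I_{2,2}| = 0.0016207 ≥ 3.2e-5
|I_{4,4} − I_{3,3}| = 0.0000629 ≥ 3.2e-5
|I_{5,5} − I_{4,4}| = 0.0000011 < 3.2e-5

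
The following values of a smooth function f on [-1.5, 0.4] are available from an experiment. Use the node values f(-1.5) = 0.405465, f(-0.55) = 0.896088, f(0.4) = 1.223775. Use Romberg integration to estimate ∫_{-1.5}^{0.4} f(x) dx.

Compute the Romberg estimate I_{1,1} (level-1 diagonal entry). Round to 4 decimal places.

I_{0,0} (trapezoid, 1 panel, h=1.9000): 1.547778
I_{1,0} (trapezoid, 2 panels, h=0.9500): 1.625173
I_{1,1} = 1.625173 + (1.625173 − 1.547778)/3 = 1.650971

1.6510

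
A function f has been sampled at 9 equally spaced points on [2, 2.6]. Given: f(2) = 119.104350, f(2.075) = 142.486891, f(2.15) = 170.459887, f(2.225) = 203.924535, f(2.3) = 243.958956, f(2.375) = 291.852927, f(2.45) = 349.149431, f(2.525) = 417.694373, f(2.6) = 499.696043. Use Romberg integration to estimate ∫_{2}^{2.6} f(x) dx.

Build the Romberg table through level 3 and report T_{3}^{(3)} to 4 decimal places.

159.2434

T_{0}^{(0)} (trapezoid, 1 panel, h=0.6000): 185.640118
T_{1}^{(0)} (trapezoid, 2 panels, h=0.3000): 166.007746
T_{2}^{(0)} (trapezoid, 4 panels, h=0.1500): 160.945271
T_{3}^{(0)} (trapezoid, 8 panels, h=0.0750): 159.669540
T_{1}^{(1)} = 166.007746 + (166.007746 − 185.640118)/3 = 159.463622
T_{2}^{(1)} = 160.945271 + (160.945271 − 166.007746)/3 = 159.257779
T_{3}^{(1)} = 159.669540 + (159.669540 − 160.945271)/3 = 159.244296
T_{2}^{(2)} = 159.257779 + (159.257779 − 159.463622)/15 = 159.244056
T_{3}^{(2)} = 159.244296 + (159.244296 − 159.257779)/15 = 159.243397
T_{3}^{(3)} = 159.243397 + (159.243397 − 159.244056)/63 = 159.243387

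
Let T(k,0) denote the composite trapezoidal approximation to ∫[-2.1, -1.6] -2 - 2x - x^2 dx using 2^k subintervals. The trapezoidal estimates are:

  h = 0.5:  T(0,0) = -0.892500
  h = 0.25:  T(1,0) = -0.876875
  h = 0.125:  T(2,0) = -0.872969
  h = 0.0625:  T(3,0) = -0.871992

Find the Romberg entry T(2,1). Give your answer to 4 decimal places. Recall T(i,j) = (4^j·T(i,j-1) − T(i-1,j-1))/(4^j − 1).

T(2,1) = (4·(-0.872969) − (-0.876875)) / 3 = -0.871667

-0.8717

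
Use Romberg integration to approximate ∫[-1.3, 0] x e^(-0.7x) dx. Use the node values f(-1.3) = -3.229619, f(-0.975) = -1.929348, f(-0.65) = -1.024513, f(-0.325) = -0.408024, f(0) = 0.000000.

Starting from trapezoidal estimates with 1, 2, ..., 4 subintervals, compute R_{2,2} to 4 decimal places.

-1.5845

R_{0,0} (trapezoid, 1 panel, h=1.3000): -2.099252
R_{1,0} (trapezoid, 2 panels, h=0.6500): -1.715560
R_{2,0} (trapezoid, 4 panels, h=0.3250): -1.617426
R_{1,1} = -1.715560 + (-1.715560 − (-2.099252))/3 = -1.587663
R_{2,1} = -1.617426 + (-1.617426 − (-1.715560))/3 = -1.584715
R_{2,2} = -1.584715 + (-1.584715 − (-1.587663))/15 = -1.584518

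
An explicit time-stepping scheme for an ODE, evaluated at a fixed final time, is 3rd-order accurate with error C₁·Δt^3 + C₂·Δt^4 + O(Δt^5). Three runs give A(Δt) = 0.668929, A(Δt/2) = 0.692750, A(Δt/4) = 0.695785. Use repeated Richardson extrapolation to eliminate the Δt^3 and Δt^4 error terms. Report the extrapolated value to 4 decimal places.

0.6962

First eliminate the Δt^3 term (factor 2^3 = 8):
  B₁ = (8·0.692750 − 0.668929)/7 = 0.696153
  B₂ = (8·0.695785 − 0.692750)/7 = 0.696219
Then eliminate the Δt^4 term (factor 2^4 = 16):
  (16·0.696219 − 0.696153)/15 = 0.696223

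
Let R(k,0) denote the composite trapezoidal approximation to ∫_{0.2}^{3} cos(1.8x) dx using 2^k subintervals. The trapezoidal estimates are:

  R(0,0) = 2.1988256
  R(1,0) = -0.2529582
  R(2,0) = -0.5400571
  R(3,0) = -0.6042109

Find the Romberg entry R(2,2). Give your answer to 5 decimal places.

R(1,1) = -0.2529582 + (-0.2529582 − 2.1988256)/3 = -1.0702195
R(2,1) = (4·(-0.5400571) − (-0.2529582)) / 3 = -0.6357567
R(2,2) = (16·(-0.6357567) − (-1.0702195)) / 15 = -0.6067925

-0.60679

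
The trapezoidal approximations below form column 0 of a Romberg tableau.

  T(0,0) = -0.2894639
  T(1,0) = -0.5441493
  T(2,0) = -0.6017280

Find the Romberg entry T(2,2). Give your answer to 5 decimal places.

Richardson extrapolation on the trapezoidal column (denominator 4−1=3):
T(1,1) = (4·(-0.5441493) − (-0.2894639)) / 3 = -0.6290444
T(2,1) = -0.6017280 + (-0.6017280 − (-0.5441493))/3 = -0.6209209
T(2,2) = -0.6209209 + (-0.6209209 − (-0.6290444))/15 = -0.6203793

-0.62038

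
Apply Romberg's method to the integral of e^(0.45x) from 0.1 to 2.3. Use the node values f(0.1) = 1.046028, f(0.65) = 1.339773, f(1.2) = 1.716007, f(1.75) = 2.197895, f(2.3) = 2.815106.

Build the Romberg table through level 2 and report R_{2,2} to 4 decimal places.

3.9313

R_{0,0} (trapezoid, 1 panel, h=2.2000): 4.247247
R_{1,0} (trapezoid, 2 panels, h=1.1000): 4.011231
R_{2,0} (trapezoid, 4 panels, h=0.5500): 3.951333
R_{1,1} = 4.011231 + (4.011231 − 4.247247)/3 = 3.932559
R_{2,1} = 3.951333 + (3.951333 − 4.011231)/3 = 3.931367
R_{2,2} = 3.931367 + (3.931367 − 3.932559)/15 = 3.931288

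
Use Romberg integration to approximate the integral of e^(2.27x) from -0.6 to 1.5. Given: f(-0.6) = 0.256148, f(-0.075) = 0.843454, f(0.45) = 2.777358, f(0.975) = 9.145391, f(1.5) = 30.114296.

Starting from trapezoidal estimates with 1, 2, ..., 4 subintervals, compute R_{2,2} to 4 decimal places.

R_{0,0} (trapezoid, 1 panel, h=2.1000): 31.888966
R_{1,0} (trapezoid, 2 panels, h=1.0500): 18.860709
R_{2,0} (trapezoid, 4 panels, h=0.5250): 14.674498
R_{1,1} = 18.860709 + (18.860709 − 31.888966)/3 = 14.517957
R_{2,1} = 14.674498 + (14.674498 − 18.860709)/3 = 13.279094
R_{2,2} = 13.279094 + (13.279094 − 14.517957)/15 = 13.196503

13.1965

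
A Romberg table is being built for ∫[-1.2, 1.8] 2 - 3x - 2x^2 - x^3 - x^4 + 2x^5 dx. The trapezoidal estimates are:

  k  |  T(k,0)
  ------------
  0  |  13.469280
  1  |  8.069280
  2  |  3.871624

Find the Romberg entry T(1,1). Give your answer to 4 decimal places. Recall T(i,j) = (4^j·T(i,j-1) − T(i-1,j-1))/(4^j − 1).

6.2693

T(1,1) = (4·8.069280 − 13.469280) / 3 = 6.269280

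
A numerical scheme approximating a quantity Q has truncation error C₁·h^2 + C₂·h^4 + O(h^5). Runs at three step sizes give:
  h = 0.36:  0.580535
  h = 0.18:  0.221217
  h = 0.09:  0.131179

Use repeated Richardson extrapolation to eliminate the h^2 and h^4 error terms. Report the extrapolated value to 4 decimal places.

0.1011

First eliminate the h^2 term (factor 2^2 = 4):
  B₁ = (4·0.221217 − 0.580535)/3 = 0.101444
  B₂ = (4·0.131179 − 0.221217)/3 = 0.101166
Then eliminate the h^4 term (factor 2^4 = 16):
  (16·0.101166 − 0.101444)/15 = 0.101147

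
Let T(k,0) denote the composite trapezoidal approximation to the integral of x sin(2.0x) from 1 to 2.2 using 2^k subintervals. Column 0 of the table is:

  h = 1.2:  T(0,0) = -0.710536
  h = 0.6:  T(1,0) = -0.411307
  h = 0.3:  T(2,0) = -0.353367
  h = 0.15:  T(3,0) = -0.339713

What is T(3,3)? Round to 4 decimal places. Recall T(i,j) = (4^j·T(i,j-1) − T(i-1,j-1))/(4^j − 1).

-0.3352

T(1,1) = -0.411307 + (-0.411307 − (-0.710536))/3 = -0.311564
T(2,1) = (4·(-0.353367) − (-0.411307)) / 3 = -0.334054
T(3,1) = (4·(-0.339713) − (-0.353367)) / 3 = -0.335162
T(2,2) = (16·(-0.334054) − (-0.311564)) / 15 = -0.335553
T(3,2) = -0.335162 + (-0.335162 − (-0.334054))/15 = -0.335236
T(3,3) = -0.335236 + (-0.335236 − (-0.335553))/63 = -0.335231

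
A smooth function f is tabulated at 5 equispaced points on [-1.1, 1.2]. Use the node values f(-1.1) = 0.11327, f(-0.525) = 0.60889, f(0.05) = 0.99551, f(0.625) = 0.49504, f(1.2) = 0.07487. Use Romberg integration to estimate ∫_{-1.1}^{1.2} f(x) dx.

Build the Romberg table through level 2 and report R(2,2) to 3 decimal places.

R(0,0) (trapezoid, 1 panel, h=2.3000): 0.21636
R(1,0) (trapezoid, 2 panels, h=1.1500): 1.25302
R(2,0) (trapezoid, 4 panels, h=0.5750): 1.26127
R(1,1) = 1.25302 + (1.25302 − 0.21636)/3 = 1.59857
R(2,1) = 1.26127 + (1.26127 − 1.25302)/3 = 1.26402
R(2,2) = 1.26402 + (1.26402 − 1.59857)/15 = 1.24172

1.242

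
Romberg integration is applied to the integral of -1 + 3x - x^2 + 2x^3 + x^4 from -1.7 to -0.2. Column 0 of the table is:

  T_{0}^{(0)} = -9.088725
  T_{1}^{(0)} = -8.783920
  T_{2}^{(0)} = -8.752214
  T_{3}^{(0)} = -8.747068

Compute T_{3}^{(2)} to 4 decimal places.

Richardson extrapolation on the trapezoidal column (denominator 4−1=3):
T_{2}^{(1)} = (4·(-8.752214) − (-8.783920)) / 3 = -8.741645
T_{3}^{(1)} = -8.747068 + (-8.747068 − (-8.752214))/3 = -8.745353
T_{3}^{(2)} = -8.745353 + (-8.745353 − (-8.741645))/15 = -8.745600

-8.7456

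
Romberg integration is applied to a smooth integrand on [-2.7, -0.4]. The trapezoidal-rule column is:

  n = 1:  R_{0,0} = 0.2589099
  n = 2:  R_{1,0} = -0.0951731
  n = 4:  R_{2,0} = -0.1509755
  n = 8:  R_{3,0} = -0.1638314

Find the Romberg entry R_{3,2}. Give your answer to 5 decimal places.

-0.16802

R_{2,1} = (4·(-0.1509755) − (-0.0951731)) / 3 = -0.1695763
R_{3,1} = -0.1638314 + (-0.1638314 − (-0.1509755))/3 = -0.1681167
R_{3,2} = (16·(-0.1681167) − (-0.1695763)) / 15 = -0.1680194
(Column j=1 coincides with Simpson's rule on the same nodes.)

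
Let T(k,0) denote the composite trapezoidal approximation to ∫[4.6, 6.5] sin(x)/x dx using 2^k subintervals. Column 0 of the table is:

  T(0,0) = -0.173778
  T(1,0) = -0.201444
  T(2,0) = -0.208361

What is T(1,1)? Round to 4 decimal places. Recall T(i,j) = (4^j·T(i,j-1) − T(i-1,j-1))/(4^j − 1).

-0.2107

Richardson extrapolation on the trapezoidal column (denominator 4−1=3):
T(1,1) = (4·(-0.201444) − (-0.173778)) / 3 = -0.210666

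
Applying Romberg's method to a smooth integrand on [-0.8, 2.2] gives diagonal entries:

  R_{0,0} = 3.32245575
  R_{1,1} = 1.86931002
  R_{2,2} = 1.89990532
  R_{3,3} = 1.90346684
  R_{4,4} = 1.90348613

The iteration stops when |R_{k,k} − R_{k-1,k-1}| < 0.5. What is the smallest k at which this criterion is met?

|R_{1,1} − R_{0,0}| = 1.45314573 ≥ 0.5
|R_{2,2} − R_{1,1}| = 0.03059530 < 0.5

k = 2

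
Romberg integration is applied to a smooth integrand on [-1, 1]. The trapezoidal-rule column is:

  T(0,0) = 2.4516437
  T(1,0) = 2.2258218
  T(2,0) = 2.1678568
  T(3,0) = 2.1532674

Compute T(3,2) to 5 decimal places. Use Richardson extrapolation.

T(2,1) = (4·2.1678568 − 2.2258218) / 3 = 2.1485351
T(3,1) = 2.1532674 + (2.1532674 − 2.1678568)/3 = 2.1484043
T(3,2) = (16·2.1484043 − 2.1485351) / 15 = 2.1483956

2.14840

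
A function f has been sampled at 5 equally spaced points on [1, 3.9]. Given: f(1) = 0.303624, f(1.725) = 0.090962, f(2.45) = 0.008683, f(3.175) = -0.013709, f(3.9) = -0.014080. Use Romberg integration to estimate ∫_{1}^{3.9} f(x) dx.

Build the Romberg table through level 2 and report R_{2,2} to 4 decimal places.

R_{0,0} (trapezoid, 1 panel, h=2.9000): 0.419839
R_{1,0} (trapezoid, 2 panels, h=1.4500): 0.222510
R_{2,0} (trapezoid, 4 panels, h=0.7250): 0.167263
R_{1,1} = 0.222510 + (0.222510 − 0.419839)/3 = 0.156734
R_{2,1} = 0.167263 + (0.167263 − 0.222510)/3 = 0.148847
R_{2,2} = 0.148847 + (0.148847 − 0.156734)/15 = 0.148321

0.1483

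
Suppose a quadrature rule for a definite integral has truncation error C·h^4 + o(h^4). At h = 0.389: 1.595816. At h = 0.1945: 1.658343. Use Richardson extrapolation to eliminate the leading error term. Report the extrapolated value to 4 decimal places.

The leading error scales as h^4; refining by a factor of 2 reduces it by 2^4 = 16.
Extrapolated value = (16·A(h/2) − A(h)) / (16 − 1)
= (16·1.658343 − 1.595816) / 15
= 24.937672 / 15 = 1.662511

1.6625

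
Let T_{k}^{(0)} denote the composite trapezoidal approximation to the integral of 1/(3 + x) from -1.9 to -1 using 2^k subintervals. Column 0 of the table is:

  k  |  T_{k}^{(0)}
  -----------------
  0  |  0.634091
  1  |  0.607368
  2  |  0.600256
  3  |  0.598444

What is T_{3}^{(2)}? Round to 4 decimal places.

Richardson extrapolation on the trapezoidal column (denominator 4−1=3):
T_{2}^{(1)} = (4·0.600256 − 0.607368) / 3 = 0.597885
T_{3}^{(1)} = (4·0.598444 − 0.600256) / 3 = 0.597840
T_{3}^{(2)} = 0.597840 + (0.597840 − 0.597885)/15 = 0.597837
(Column j=1 coincides with Simpson's rule on the same nodes.)

0.5978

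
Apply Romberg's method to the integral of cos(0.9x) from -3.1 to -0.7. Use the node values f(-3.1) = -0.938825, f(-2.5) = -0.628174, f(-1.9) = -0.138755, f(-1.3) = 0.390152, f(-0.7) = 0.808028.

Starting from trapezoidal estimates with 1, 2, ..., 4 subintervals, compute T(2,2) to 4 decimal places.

-0.2719

T(0,0) (trapezoid, 1 panel, h=2.4000): -0.156956
T(1,0) (trapezoid, 2 panels, h=1.2000): -0.244984
T(2,0) (trapezoid, 4 panels, h=0.6000): -0.265305
T(1,1) = -0.244984 + (-0.244984 − (-0.156956))/3 = -0.274327
T(2,1) = -0.265305 + (-0.265305 − (-0.244984))/3 = -0.272079
T(2,2) = -0.272079 + (-0.272079 − (-0.274327))/15 = -0.271929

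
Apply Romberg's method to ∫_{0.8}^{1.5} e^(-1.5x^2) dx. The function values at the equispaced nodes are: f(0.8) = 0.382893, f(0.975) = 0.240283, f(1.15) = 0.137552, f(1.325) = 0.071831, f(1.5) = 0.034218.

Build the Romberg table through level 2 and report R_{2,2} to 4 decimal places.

0.1132

R_{0,0} (trapezoid, 1 panel, h=0.7000): 0.145989
R_{1,0} (trapezoid, 2 panels, h=0.3500): 0.121138
R_{2,0} (trapezoid, 4 panels, h=0.1750): 0.115189
R_{1,1} = 0.121138 + (0.121138 − 0.145989)/3 = 0.112854
R_{2,1} = 0.115189 + (0.115189 − 0.121138)/3 = 0.113206
R_{2,2} = 0.113206 + (0.113206 − 0.112854)/15 = 0.113229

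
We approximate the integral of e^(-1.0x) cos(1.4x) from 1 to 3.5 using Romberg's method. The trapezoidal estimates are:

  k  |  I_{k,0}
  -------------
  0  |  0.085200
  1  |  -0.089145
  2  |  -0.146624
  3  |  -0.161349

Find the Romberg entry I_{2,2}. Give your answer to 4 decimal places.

-0.1670

Richardson extrapolation on the trapezoidal column (denominator 4−1=3):
I_{1,1} = -0.089145 + (-0.089145 − 0.085200)/3 = -0.147260
I_{2,1} = -0.146624 + (-0.146624 − (-0.089145))/3 = -0.165784
I_{2,2} = -0.165784 + (-0.165784 − (-0.147260))/15 = -0.167019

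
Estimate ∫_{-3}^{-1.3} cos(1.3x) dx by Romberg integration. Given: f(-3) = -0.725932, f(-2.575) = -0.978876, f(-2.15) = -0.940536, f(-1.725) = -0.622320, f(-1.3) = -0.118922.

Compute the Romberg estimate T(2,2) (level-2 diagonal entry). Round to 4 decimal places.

-1.2927

T(0,0) (trapezoid, 1 panel, h=1.7000): -0.718126
T(1,0) (trapezoid, 2 panels, h=0.8500): -1.158519
T(2,0) (trapezoid, 4 panels, h=0.4250): -1.259768
T(1,1) = -1.158519 + (-1.158519 − (-0.718126))/3 = -1.305317
T(2,1) = -1.259768 + (-1.259768 − (-1.158519))/3 = -1.293518
T(2,2) = -1.293518 + (-1.293518 − (-1.305317))/15 = -1.292731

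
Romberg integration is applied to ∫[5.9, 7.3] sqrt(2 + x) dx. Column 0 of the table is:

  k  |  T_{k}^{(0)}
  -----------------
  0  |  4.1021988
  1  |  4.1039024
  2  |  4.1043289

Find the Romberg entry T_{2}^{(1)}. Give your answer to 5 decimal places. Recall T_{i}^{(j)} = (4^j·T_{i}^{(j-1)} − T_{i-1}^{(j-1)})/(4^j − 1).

T_{2}^{(1)} = (4·4.1043289 − 4.1039024) / 3 = 4.1044711

4.10447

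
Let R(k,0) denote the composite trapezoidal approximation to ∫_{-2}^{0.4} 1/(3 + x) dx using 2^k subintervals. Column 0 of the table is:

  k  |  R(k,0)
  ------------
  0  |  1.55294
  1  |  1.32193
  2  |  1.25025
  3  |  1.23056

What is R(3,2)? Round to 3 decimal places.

R(2,1) = 1.25025 + (1.25025 − 1.32193)/3 = 1.22636
R(3,1) = 1.23056 + (1.23056 − 1.25025)/3 = 1.22400
R(3,2) = (16·1.22400 − 1.22636) / 15 = 1.22384

1.224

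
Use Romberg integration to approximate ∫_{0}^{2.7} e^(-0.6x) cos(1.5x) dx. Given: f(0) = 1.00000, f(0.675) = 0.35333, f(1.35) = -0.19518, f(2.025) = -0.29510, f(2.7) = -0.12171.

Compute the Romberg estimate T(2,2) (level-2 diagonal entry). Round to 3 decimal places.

T(0,0) (trapezoid, 1 panel, h=2.7000): 1.18569
T(1,0) (trapezoid, 2 panels, h=1.3500): 0.32935
T(2,0) (trapezoid, 4 panels, h=0.6750): 0.20398
T(1,1) = 0.32935 + (0.32935 − 1.18569)/3 = 0.04390
T(2,1) = 0.20398 + (0.20398 − 0.32935)/3 = 0.16219
T(2,2) = 0.16219 + (0.16219 − 0.04390)/15 = 0.17008

0.170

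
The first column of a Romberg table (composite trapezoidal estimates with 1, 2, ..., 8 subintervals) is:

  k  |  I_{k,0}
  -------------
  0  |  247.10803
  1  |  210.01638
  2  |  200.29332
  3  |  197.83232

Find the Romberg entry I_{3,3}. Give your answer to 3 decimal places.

197.009

I_{1,1} = (4·210.01638 − 247.10803) / 3 = 197.65250
I_{2,1} = 200.29332 + (200.29332 − 210.01638)/3 = 197.05230
I_{3,1} = 197.83232 + (197.83232 − 200.29332)/3 = 197.01199
I_{2,2} = 197.05230 + (197.05230 − 197.65250)/15 = 197.01229
I_{3,2} = (16·197.01199 − 197.05230) / 15 = 197.00930
I_{3,3} = 197.00930 + (197.00930 − 197.01229)/63 = 197.00925
(Column j=1 coincides with Simpson's rule on the same nodes.)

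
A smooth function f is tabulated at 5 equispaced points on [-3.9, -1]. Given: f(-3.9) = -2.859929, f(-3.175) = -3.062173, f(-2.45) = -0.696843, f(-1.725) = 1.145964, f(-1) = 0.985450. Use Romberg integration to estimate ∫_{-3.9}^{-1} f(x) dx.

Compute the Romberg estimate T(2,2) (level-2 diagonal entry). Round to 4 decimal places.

-2.6681

T(0,0) (trapezoid, 1 panel, h=2.9000): -2.717995
T(1,0) (trapezoid, 2 panels, h=1.4500): -2.369420
T(2,0) (trapezoid, 4 panels, h=0.7250): -2.573961
T(1,1) = -2.369420 + (-2.369420 − (-2.717995))/3 = -2.253228
T(2,1) = -2.573961 + (-2.573961 − (-2.369420))/3 = -2.642141
T(2,2) = -2.642141 + (-2.642141 − (-2.253228))/15 = -2.668069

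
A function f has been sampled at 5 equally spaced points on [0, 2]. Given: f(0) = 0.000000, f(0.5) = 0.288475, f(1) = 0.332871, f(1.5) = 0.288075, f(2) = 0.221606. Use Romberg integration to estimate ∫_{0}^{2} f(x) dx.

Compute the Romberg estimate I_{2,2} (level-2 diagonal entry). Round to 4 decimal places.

0.5332

I_{0,0} (trapezoid, 1 panel, h=2.0000): 0.221606
I_{1,0} (trapezoid, 2 panels, h=1.0000): 0.443674
I_{2,0} (trapezoid, 4 panels, h=0.5000): 0.510112
I_{1,1} = 0.443674 + (0.443674 − 0.221606)/3 = 0.517697
I_{2,1} = 0.510112 + (0.510112 − 0.443674)/3 = 0.532258
I_{2,2} = 0.532258 + (0.532258 − 0.517697)/15 = 0.533229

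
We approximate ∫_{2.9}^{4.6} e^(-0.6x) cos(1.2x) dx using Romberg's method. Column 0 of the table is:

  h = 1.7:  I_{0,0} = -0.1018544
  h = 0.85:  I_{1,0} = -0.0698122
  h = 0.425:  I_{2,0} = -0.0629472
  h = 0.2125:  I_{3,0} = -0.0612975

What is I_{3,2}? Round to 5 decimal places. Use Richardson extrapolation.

I_{2,1} = -0.0629472 + (-0.0629472 − (-0.0698122))/3 = -0.0606589
I_{3,1} = (4·(-0.0612975) − (-0.0629472)) / 3 = -0.0607476
I_{3,2} = -0.0607476 + (-0.0607476 − (-0.0606589))/15 = -0.0607535

-0.06075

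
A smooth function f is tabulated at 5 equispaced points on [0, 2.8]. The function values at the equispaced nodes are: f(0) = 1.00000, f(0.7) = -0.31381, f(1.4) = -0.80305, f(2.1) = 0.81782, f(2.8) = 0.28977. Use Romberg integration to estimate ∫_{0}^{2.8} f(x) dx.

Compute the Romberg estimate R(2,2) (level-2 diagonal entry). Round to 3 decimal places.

R(0,0) (trapezoid, 1 panel, h=2.8000): 1.80568
R(1,0) (trapezoid, 2 panels, h=1.4000): -0.22143
R(2,0) (trapezoid, 4 panels, h=0.7000): 0.24209
R(1,1) = -0.22143 + (-0.22143 − 1.80568)/3 = -0.89713
R(2,1) = 0.24209 + (0.24209 − (-0.22143))/3 = 0.39660
R(2,2) = 0.39660 + (0.39660 − (-0.89713))/15 = 0.48285

0.483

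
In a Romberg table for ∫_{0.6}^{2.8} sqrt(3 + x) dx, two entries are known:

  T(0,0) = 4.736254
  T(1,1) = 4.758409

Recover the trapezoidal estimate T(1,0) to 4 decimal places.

From T(1,1) = (4·T(1,0) − T(0,0))/3, solve for T(1,0):
4·T(1,0) = 3·4.758409 + 4.736254 = 19.011481
T(1,0) = 4.752870

4.7529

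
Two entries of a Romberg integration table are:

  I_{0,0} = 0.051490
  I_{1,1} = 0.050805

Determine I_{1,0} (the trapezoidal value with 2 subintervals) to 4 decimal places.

From I_{1,1} = (4·I_{1,0} − I_{0,0})/3, solve for I_{1,0}:
4·I_{1,0} = 3·0.050805 + 0.051490 = 0.203905
I_{1,0} = 0.050976

0.0510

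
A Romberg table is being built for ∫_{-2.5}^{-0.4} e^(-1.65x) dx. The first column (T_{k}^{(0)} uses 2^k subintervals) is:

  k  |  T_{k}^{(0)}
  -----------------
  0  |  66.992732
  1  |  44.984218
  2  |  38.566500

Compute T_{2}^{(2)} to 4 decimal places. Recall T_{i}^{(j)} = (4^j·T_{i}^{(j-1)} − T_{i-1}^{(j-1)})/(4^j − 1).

36.3459

Richardson extrapolation on the trapezoidal column (denominator 4−1=3):
T_{1}^{(1)} = (4·44.984218 − 66.992732) / 3 = 37.648047
T_{2}^{(1)} = 38.566500 + (38.566500 − 44.984218)/3 = 36.427261
T_{2}^{(2)} = (16·36.427261 − 37.648047) / 15 = 36.345875
(Column j=1 coincides with Simpson's rule on the same nodes.)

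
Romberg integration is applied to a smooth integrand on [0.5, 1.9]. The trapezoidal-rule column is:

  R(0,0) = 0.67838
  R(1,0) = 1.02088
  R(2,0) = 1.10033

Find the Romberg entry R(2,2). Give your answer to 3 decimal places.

R(1,1) = 1.02088 + (1.02088 − 0.67838)/3 = 1.13505
R(2,1) = (4·1.10033 − 1.02088) / 3 = 1.12681
R(2,2) = 1.12681 + (1.12681 − 1.13505)/15 = 1.12626

1.126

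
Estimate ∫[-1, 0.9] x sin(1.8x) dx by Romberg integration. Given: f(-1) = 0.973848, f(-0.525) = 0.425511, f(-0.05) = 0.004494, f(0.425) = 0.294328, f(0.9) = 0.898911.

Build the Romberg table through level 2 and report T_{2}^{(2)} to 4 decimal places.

0.7642

T_{0}^{(0)} (trapezoid, 1 panel, h=1.9000): 1.779121
T_{1}^{(0)} (trapezoid, 2 panels, h=0.9500): 0.893830
T_{2}^{(0)} (trapezoid, 4 panels, h=0.4750): 0.788838
T_{1}^{(1)} = 0.893830 + (0.893830 − 1.779121)/3 = 0.598733
T_{2}^{(1)} = 0.788838 + (0.788838 − 0.893830)/3 = 0.753841
T_{2}^{(2)} = 0.753841 + (0.753841 − 0.598733)/15 = 0.764182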